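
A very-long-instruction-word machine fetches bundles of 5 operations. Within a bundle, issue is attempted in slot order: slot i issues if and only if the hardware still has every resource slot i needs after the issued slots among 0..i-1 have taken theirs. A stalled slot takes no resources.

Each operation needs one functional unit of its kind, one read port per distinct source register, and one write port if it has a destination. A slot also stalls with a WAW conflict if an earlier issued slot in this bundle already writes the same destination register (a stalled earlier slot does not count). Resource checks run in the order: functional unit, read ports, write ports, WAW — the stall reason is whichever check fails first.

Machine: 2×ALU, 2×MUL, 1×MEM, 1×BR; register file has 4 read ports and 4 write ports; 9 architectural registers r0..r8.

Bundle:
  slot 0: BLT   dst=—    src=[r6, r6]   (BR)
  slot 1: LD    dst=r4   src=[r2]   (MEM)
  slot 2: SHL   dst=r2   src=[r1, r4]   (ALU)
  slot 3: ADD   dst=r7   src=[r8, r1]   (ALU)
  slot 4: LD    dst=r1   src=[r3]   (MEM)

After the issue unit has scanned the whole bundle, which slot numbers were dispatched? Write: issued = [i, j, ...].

issued = [0, 1, 2]

(0) want 1×BR +1rd +0wr — yes → AL2|MU2|ME1|BR0|rd3|wr4
(1) want 1×MEM +1rd +1wr — yes → AL2|MU2|ME0|BR0|rd2|wr3
(2) want 1×ALU +2rd +1wr — yes → AL1|MU2|ME0|BR0|rd0|wr2
(3) want 1×ALU +2rd +1wr — RD_PORT → AL1|MU2|ME0|BR0|rd0|wr2
(4) want 1×MEM +1rd +1wr — FU → AL1|MU2|ME0|BR0|rd0|wr2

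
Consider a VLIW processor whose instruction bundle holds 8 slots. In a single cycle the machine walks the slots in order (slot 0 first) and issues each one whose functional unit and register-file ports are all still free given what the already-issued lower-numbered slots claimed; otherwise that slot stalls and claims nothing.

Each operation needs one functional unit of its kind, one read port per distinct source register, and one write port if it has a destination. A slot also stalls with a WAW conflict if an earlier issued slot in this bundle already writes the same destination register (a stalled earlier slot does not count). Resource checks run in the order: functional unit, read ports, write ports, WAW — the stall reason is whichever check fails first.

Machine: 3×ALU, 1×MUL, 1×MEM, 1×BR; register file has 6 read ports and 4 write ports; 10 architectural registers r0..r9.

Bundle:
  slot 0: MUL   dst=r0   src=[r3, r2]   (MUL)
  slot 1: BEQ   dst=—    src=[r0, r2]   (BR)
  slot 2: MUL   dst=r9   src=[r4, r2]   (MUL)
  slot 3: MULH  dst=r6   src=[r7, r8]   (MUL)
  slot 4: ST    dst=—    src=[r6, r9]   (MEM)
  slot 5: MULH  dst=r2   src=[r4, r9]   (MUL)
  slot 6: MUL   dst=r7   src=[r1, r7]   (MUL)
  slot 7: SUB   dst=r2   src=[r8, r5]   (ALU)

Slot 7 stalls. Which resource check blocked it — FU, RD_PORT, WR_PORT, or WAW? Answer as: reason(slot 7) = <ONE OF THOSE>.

reason(slot 7) = RD_PORT

#0 MUL src=r3,r2 dispatched  <A:3 Mu:0 Ld:1 B:1 rd:4 wr:3>
#1 BR src=r0,r2 dispatched  <A:3 Mu:0 Ld:1 B:0 rd:2 wr:3>
#2 MUL src=r4,r2 held:FU  <A:3 Mu:0 Ld:1 B:0 rd:2 wr:3>
#3 MUL src=r7,r8 held:FU  <A:3 Mu:0 Ld:1 B:0 rd:2 wr:3>
#4 MEM src=r6,r9 dispatched  <A:3 Mu:0 Ld:0 B:0 rd:0 wr:3>
#5 MUL src=r4,r9 held:FU  <A:3 Mu:0 Ld:0 B:0 rd:0 wr:3>
#6 MUL src=r1,r7 held:FU  <A:3 Mu:0 Ld:0 B:0 rd:0 wr:3>
#7 ALU src=r8,r5 held:RD_PORT  <A:3 Mu:0 Ld:0 B:0 rd:0 wr:3>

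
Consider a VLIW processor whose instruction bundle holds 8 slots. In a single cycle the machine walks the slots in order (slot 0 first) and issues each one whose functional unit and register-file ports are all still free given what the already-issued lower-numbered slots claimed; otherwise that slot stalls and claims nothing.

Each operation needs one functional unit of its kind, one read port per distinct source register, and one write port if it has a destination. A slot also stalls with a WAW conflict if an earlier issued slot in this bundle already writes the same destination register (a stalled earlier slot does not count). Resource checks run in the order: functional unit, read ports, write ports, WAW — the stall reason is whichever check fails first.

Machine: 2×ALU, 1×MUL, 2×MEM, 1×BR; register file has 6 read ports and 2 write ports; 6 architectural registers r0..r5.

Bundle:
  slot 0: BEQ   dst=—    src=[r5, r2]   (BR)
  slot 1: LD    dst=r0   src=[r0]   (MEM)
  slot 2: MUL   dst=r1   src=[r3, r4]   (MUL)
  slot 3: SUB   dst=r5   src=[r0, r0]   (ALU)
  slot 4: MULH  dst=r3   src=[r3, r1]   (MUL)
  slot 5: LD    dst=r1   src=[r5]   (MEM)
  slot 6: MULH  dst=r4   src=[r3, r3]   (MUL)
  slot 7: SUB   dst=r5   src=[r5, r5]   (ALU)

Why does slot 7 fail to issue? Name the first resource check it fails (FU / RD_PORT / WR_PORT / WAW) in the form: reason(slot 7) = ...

(0) want 1×BR +2rd +0wr — yes → AL2|MU1|ME2|BR0|rd4|wr2
(1) want 1×MEM +1rd +1wr — yes → AL2|MU1|ME1|BR0|rd3|wr1
(2) want 1×MUL +2rd +1wr — yes → AL2|MU0|ME1|BR0|rd1|wr0
(3) want 1×ALU +1rd +1wr — WR_PORT → AL2|MU0|ME1|BR0|rd1|wr0
(4) want 1×MUL +2rd +1wr — FU → AL2|MU0|ME1|BR0|rd1|wr0
(5) want 1×MEM +1rd +1wr — WR_PORT → AL2|MU0|ME1|BR0|rd1|wr0
(6) want 1×MUL +1rd +1wr — FU → AL2|MU0|ME1|BR0|rd1|wr0
(7) want 1×ALU +1rd +1wr — WR_PORT → AL2|MU0|ME1|BR0|rd1|wr0

reason(slot 7) = WR_PORT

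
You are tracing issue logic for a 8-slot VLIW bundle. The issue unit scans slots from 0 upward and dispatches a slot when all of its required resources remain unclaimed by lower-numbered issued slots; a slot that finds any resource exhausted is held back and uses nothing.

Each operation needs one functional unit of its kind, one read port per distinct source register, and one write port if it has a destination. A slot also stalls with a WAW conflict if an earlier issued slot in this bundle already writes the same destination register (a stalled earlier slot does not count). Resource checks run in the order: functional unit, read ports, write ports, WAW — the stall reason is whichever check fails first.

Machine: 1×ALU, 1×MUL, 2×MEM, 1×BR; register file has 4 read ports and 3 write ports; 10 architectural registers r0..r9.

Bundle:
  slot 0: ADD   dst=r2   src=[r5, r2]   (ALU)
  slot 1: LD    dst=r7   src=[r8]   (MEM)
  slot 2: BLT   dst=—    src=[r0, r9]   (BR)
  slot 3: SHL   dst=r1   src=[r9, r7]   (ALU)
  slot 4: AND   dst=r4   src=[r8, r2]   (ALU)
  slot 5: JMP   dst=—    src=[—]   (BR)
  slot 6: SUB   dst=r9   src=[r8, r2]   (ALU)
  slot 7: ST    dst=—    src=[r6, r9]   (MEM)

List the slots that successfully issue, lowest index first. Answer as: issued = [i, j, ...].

  0. ALU→r2 ⇒ go  {0A/1Mu/2Ld/1B | 2r 2w}
  1. MEM→r7 ⇒ go  {0A/1Mu/1Ld/1B | 1r 1w}
  2. BR ⇒ no(RD_PORT)  {0A/1Mu/1Ld/1B | 1r 1w}
  3. ALU→r1 ⇒ no(FU)  {0A/1Mu/1Ld/1B | 1r 1w}
  4. ALU→r4 ⇒ no(FU)  {0A/1Mu/1Ld/1B | 1r 1w}
  5. BR ⇒ go  {0A/1Mu/1Ld/0B | 1r 1w}
  6. ALU→r9 ⇒ no(FU)  {0A/1Mu/1Ld/0B | 1r 1w}
  7. MEM ⇒ no(RD_PORT)  {0A/1Mu/1Ld/0B | 1r 1w}

issued = [0, 1, 5]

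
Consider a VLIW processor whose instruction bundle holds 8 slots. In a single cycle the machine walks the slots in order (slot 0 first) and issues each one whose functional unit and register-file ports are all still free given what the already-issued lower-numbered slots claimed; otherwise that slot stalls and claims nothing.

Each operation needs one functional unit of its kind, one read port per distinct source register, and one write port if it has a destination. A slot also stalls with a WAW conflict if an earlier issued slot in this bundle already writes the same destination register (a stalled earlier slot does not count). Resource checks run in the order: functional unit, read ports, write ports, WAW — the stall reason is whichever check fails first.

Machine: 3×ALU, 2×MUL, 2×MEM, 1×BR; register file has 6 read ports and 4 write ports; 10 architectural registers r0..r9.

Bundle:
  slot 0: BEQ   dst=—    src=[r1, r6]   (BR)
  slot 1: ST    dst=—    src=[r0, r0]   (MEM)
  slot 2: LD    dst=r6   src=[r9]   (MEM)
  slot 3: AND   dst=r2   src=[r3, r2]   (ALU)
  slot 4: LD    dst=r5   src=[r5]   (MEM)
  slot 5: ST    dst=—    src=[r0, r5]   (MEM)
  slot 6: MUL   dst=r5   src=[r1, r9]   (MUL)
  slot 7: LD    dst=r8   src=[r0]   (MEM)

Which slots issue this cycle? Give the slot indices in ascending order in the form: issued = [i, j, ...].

  0. BR ⇒ go  {3A/2Mu/2Ld/0B | 4r 4w}
  1. MEM ⇒ go  {3A/2Mu/1Ld/0B | 3r 4w}
  2. MEM→r6 ⇒ go  {3A/2Mu/0Ld/0B | 2r 3w}
  3. ALU→r2 ⇒ go  {2A/2Mu/0Ld/0B | 0r 2w}
  4. MEM→r5 ⇒ no(FU)  {2A/2Mu/0Ld/0B | 0r 2w}
  5. MEM ⇒ no(FU)  {2A/2Mu/0Ld/0B | 0r 2w}
  6. MUL→r5 ⇒ no(RD_PORT)  {2A/2Mu/0Ld/0B | 0r 2w}
  7. MEM→r8 ⇒ no(FU)  {2A/2Mu/0Ld/0B | 0r 2w}

issued = [0, 1, 2, 3]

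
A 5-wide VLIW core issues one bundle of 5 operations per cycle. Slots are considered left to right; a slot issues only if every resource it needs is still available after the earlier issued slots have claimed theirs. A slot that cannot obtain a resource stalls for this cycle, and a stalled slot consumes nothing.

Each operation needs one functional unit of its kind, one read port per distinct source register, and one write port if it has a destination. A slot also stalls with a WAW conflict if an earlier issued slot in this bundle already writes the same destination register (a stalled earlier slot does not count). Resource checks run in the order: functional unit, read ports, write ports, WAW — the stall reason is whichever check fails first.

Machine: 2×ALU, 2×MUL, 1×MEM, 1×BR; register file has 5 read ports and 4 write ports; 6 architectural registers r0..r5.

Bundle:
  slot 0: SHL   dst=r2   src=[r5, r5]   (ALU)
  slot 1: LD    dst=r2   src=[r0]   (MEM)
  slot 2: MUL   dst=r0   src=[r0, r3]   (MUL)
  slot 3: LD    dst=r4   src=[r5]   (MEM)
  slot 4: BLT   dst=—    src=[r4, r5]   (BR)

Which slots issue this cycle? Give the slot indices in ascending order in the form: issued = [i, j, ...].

issued = [0, 2, 3]

  0. ALU→r2 ⇒ go  {1A/2Mu/1Ld/1B | 4r 3w}
  1. MEM→r2 ⇒ no(WAW)  {1A/2Mu/1Ld/1B | 4r 3w}
  2. MUL→r0 ⇒ go  {1A/1Mu/1Ld/1B | 2r 2w}
  3. MEM→r4 ⇒ go  {1A/1Mu/0Ld/1B | 1r 1w}
  4. BR ⇒ no(RD_PORT)  {1A/1Mu/0Ld/1B | 1r 1w}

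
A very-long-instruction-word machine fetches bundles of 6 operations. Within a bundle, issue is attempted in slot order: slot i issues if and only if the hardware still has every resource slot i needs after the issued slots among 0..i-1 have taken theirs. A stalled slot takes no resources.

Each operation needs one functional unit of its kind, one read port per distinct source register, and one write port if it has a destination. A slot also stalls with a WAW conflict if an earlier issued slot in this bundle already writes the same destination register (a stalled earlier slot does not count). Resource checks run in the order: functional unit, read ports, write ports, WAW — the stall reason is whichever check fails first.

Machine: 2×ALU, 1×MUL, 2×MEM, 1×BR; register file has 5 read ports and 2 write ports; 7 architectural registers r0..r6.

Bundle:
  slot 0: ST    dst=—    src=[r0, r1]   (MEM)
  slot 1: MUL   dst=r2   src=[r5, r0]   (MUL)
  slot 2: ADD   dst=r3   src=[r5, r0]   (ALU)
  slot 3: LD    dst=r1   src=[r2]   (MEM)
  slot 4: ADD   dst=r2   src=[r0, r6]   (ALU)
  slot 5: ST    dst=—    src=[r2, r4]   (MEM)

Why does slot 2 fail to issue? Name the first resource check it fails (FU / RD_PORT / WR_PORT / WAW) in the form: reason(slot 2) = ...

reason(slot 2) = RD_PORT

#0 MEM src=r0,r1 dispatched  <A:2 Mu:1 Ld:1 B:1 rd:3 wr:2>
#1 MUL src=r5,r0 dispatched  <A:2 Mu:0 Ld:1 B:1 rd:1 wr:1>
#2 ALU src=r5,r0 held:RD_PORT  <A:2 Mu:0 Ld:1 B:1 rd:1 wr:1>
#3 MEM src=r2 dispatched  <A:2 Mu:0 Ld:0 B:1 rd:0 wr:0>
#4 ALU src=r0,r6 held:RD_PORT  <A:2 Mu:0 Ld:0 B:1 rd:0 wr:0>
#5 MEM src=r2,r4 held:FU  <A:2 Mu:0 Ld:0 B:1 rd:0 wr:0>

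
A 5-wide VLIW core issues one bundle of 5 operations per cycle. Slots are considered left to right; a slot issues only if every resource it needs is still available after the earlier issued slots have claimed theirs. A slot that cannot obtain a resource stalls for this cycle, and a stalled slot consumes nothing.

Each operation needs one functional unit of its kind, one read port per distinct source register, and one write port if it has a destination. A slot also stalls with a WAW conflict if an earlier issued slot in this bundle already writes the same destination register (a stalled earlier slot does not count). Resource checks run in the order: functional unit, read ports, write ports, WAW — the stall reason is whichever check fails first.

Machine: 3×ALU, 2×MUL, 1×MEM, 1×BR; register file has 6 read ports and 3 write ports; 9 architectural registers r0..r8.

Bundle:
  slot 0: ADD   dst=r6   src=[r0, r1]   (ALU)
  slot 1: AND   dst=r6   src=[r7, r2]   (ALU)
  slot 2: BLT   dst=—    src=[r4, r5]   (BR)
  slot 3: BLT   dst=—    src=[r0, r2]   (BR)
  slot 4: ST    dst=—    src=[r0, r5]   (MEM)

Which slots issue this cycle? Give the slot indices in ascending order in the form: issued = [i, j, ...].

  0. ALU→r6 ⇒ go  {2A/2Mu/1Ld/1B | 4r 2w}
  1. ALU→r6 ⇒ no(WAW)  {2A/2Mu/1Ld/1B | 4r 2w}
  2. BR ⇒ go  {2A/2Mu/1Ld/0B | 2r 2w}
  3. BR ⇒ no(FU)  {2A/2Mu/1Ld/0B | 2r 2w}
  4. MEM ⇒ go  {2A/2Mu/0Ld/0B | 0r 2w}

issued = [0, 2, 4]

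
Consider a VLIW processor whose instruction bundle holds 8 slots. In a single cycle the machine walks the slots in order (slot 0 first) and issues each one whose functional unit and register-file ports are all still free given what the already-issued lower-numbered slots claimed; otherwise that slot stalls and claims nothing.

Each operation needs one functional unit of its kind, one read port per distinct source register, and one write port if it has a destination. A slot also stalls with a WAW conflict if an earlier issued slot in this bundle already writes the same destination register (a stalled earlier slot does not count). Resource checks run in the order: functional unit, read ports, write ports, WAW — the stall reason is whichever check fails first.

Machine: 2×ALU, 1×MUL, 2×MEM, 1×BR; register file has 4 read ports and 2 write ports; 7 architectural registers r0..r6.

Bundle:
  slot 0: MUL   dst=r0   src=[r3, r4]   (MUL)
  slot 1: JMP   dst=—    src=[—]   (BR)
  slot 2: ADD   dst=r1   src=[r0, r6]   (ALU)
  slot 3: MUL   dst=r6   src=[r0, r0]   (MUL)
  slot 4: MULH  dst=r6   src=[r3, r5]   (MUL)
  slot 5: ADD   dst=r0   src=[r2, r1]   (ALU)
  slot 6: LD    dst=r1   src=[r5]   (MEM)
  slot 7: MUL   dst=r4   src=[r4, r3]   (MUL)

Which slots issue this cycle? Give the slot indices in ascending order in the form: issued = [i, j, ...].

(0) want 1×MUL +2rd +1wr — yes → AL2|MU0|ME2|BR1|rd2|wr1
(1) want 1×BR +0rd +0wr — yes → AL2|MU0|ME2|BR0|rd2|wr1
(2) want 1×ALU +2rd +1wr — yes → AL1|MU0|ME2|BR0|rd0|wr0
(3) want 1×MUL +1rd +1wr — FU → AL1|MU0|ME2|BR0|rd0|wr0
(4) want 1×MUL +2rd +1wr — FU → AL1|MU0|ME2|BR0|rd0|wr0
(5) want 1×ALU +2rd +1wr — RD_PORT → AL1|MU0|ME2|BR0|rd0|wr0
(6) want 1×MEM +1rd +1wr — RD_PORT → AL1|MU0|ME2|BR0|rd0|wr0
(7) want 1×MUL +2rd +1wr — FU → AL1|MU0|ME2|BR0|rd0|wr0

issued = [0, 1, 2]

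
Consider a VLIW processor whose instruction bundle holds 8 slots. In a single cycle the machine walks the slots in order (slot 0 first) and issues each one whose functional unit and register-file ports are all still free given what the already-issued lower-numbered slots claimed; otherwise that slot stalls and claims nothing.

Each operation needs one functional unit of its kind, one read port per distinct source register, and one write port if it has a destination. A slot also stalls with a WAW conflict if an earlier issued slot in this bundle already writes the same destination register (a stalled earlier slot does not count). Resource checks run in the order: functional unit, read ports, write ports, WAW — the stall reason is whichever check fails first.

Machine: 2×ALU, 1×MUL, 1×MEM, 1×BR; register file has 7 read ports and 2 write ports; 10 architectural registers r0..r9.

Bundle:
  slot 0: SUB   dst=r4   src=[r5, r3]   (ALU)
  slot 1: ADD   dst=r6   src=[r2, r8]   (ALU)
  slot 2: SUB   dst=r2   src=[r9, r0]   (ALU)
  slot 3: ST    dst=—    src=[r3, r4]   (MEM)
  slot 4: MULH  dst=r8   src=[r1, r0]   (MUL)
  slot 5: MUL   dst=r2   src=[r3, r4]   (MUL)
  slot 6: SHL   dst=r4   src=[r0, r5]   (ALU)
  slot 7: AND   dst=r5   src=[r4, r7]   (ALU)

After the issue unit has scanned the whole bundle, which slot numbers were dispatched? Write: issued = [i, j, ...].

issued = [0, 1, 3]

  0. ALU→r4 ⇒ go  {1A/1Mu/1Ld/1B | 5r 1w}
  1. ALU→r6 ⇒ go  {0A/1Mu/1Ld/1B | 3r 0w}
  2. ALU→r2 ⇒ no(FU)  {0A/1Mu/1Ld/1B | 3r 0w}
  3. MEM ⇒ go  {0A/1Mu/0Ld/1B | 1r 0w}
  4. MUL→r8 ⇒ no(RD_PORT)  {0A/1Mu/0Ld/1B | 1r 0w}
  5. MUL→r2 ⇒ no(RD_PORT)  {0A/1Mu/0Ld/1B | 1r 0w}
  6. ALU→r4 ⇒ no(FU)  {0A/1Mu/0Ld/1B | 1r 0w}
  7. ALU→r5 ⇒ no(FU)  {0A/1Mu/0Ld/1B | 1r 0w}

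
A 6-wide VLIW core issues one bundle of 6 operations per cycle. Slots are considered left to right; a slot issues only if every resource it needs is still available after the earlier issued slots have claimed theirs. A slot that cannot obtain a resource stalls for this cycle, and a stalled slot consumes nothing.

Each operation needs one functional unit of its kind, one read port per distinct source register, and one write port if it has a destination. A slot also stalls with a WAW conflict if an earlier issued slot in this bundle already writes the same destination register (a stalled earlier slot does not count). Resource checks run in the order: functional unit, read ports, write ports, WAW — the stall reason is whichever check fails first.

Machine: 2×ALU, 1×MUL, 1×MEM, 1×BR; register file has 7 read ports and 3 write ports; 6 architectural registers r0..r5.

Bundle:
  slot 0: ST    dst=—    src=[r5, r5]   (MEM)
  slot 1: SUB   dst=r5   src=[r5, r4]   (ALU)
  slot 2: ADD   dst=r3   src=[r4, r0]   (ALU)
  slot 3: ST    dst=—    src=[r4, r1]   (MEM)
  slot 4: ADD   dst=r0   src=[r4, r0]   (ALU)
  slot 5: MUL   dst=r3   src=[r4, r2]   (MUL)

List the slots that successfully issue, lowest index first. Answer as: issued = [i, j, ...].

(0) want 1×MEM +1rd +0wr — yes → AL2|MU1|ME0|BR1|rd6|wr3
(1) want 1×ALU +2rd +1wr — yes → AL1|MU1|ME0|BR1|rd4|wr2
(2) want 1×ALU +2rd +1wr — yes → AL0|MU1|ME0|BR1|rd2|wr1
(3) want 1×MEM +2rd +0wr — FU → AL0|MU1|ME0|BR1|rd2|wr1
(4) want 1×ALU +2rd +1wr — FU → AL0|MU1|ME0|BR1|rd2|wr1
(5) want 1×MUL +2rd +1wr — WAW → AL0|MU1|ME0|BR1|rd2|wr1

issued = [0, 1, 2]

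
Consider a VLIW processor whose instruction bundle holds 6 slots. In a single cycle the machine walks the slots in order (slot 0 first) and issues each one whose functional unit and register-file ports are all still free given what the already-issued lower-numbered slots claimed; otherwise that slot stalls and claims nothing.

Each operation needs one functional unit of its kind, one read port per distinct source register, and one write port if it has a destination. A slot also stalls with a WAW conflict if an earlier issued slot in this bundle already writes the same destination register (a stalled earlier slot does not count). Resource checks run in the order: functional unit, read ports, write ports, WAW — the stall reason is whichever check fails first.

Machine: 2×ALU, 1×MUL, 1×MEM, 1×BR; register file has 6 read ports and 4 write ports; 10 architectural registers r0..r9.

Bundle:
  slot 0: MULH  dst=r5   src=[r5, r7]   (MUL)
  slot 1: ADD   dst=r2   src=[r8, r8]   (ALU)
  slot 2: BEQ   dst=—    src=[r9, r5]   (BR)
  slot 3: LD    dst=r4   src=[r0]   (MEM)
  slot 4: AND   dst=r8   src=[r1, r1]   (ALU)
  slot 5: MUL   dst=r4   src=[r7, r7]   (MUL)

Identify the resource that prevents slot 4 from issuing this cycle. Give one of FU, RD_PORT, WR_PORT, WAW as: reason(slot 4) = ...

  0. MUL→r5 ⇒ go  {2A/0Mu/1Ld/1B | 4r 3w}
  1. ALU→r2 ⇒ go  {1A/0Mu/1Ld/1B | 3r 2w}
  2. BR ⇒ go  {1A/0Mu/1Ld/0B | 1r 2w}
  3. MEM→r4 ⇒ go  {1A/0Mu/0Ld/0B | 0r 1w}
  4. ALU→r8 ⇒ no(RD_PORT)  {1A/0Mu/0Ld/0B | 0r 1w}
  5. MUL→r4 ⇒ no(FU)  {1A/0Mu/0Ld/0B | 0r 1w}

reason(slot 4) = RD_PORT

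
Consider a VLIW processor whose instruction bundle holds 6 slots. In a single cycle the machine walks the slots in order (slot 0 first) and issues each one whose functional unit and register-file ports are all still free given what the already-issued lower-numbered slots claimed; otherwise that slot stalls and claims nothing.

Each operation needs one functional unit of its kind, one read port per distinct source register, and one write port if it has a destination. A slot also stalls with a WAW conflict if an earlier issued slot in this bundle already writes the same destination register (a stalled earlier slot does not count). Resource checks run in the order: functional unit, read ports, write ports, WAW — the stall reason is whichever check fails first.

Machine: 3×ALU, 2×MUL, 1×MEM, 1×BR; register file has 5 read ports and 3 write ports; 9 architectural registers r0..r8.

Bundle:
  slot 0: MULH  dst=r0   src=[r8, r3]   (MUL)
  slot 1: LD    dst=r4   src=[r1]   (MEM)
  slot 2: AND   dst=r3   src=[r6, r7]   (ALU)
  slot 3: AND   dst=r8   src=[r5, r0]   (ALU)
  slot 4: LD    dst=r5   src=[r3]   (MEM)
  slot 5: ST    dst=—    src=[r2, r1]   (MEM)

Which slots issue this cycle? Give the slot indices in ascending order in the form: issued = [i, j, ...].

slot 0 (MUL): ISSUE — free A3,Mu1,Ld1,B1 rp3 wp2
slot 1 (MEM): ISSUE — free A3,Mu1,Ld0,B1 rp2 wp1
slot 2 (ALU): ISSUE — free A2,Mu1,Ld0,B1 rp0 wp0
slot 3 (ALU): stall RD_PORT — free A2,Mu1,Ld0,B1 rp0 wp0
slot 4 (MEM): stall FU — free A2,Mu1,Ld0,B1 rp0 wp0
slot 5 (MEM): stall FU — free A2,Mu1,Ld0,B1 rp0 wp0

issued = [0, 1, 2]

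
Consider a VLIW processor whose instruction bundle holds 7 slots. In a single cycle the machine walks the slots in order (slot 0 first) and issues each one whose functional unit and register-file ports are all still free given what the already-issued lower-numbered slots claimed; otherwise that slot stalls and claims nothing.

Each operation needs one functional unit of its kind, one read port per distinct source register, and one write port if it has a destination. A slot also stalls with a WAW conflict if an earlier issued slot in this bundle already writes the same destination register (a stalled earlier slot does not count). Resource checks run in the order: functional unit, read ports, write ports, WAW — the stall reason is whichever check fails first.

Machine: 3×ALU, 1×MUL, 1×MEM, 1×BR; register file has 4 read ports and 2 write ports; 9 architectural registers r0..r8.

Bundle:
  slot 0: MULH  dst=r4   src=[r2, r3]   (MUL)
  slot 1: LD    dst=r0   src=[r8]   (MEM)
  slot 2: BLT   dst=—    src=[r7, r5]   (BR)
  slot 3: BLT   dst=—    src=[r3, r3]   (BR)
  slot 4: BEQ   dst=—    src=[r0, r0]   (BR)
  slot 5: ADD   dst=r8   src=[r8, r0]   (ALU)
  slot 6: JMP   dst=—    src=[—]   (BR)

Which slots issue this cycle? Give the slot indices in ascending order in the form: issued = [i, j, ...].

issued = [0, 1, 3]

(0) want 1×MUL +2rd +1wr — yes → AL3|MU0|ME1|BR1|rd2|wr1
(1) want 1×MEM +1rd +1wr — yes → AL3|MU0|ME0|BR1|rd1|wr0
(2) want 1×BR +2rd +0wr — RD_PORT → AL3|MU0|ME0|BR1|rd1|wr0
(3) want 1×BR +1rd +0wr — yes → AL3|MU0|ME0|BR0|rd0|wr0
(4) want 1×BR +1rd +0wr — FU → AL3|MU0|ME0|BR0|rd0|wr0
(5) want 1×ALU +2rd +1wr — RD_PORT → AL3|MU0|ME0|BR0|rd0|wr0
(6) want 1×BR +0rd +0wr — FU → AL3|MU0|ME0|BR0|rd0|wr0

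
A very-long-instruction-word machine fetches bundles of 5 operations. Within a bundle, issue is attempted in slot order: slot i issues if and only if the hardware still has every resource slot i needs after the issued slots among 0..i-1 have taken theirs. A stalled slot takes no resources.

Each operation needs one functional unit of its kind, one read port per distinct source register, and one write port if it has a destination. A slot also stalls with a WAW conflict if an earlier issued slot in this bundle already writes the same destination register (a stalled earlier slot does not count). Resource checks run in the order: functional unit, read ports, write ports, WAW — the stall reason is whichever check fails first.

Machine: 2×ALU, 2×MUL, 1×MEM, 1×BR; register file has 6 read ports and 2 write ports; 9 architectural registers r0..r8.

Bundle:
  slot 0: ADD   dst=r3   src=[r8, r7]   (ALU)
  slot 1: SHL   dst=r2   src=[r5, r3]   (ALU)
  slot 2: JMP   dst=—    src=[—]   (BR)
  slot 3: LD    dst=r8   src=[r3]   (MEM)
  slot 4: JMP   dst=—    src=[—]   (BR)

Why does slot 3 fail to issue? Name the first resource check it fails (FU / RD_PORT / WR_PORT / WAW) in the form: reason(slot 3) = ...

reason(slot 3) = WR_PORT

[0] ALU needs rd=2 wr=1: ok; after: ALU=1 MUL=2 MEM=1 BR=1, R=4, W=1
[1] ALU needs rd=2 wr=1: ok; after: ALU=0 MUL=2 MEM=1 BR=1, R=2, W=0
[2] BR needs rd=0 wr=0: ok; after: ALU=0 MUL=2 MEM=1 BR=0, R=2, W=0
[3] MEM needs rd=1 wr=1: WR_PORT; after: ALU=0 MUL=2 MEM=1 BR=0, R=2, W=0
[4] BR needs rd=0 wr=0: FU; after: ALU=0 MUL=2 MEM=1 BR=0, R=2, W=0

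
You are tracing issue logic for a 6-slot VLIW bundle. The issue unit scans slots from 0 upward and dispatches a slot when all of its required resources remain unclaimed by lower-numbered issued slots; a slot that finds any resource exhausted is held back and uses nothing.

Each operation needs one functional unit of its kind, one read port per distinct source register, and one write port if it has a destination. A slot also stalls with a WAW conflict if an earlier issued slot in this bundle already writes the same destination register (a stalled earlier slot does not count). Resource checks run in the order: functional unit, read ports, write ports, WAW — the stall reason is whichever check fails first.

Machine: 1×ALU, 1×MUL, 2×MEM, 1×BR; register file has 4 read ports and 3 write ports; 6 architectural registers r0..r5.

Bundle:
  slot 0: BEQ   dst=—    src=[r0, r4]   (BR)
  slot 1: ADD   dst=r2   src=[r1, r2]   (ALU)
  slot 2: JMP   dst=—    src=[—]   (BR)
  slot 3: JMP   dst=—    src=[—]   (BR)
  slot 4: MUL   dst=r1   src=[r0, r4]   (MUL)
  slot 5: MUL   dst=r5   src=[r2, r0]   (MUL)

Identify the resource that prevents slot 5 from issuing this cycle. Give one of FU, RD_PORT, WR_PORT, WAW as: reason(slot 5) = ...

slot 0 (BR): ISSUE — free A1,Mu1,Ld2,B0 rp2 wp3
slot 1 (ALU): ISSUE — free A0,Mu1,Ld2,B0 rp0 wp2
slot 2 (BR): stall FU — free A0,Mu1,Ld2,B0 rp0 wp2
slot 3 (BR): stall FU — free A0,Mu1,Ld2,B0 rp0 wp2
slot 4 (MUL): stall RD_PORT — free A0,Mu1,Ld2,B0 rp0 wp2
slot 5 (MUL): stall RD_PORT — free A0,Mu1,Ld2,B0 rp0 wp2

reason(slot 5) = RD_PORT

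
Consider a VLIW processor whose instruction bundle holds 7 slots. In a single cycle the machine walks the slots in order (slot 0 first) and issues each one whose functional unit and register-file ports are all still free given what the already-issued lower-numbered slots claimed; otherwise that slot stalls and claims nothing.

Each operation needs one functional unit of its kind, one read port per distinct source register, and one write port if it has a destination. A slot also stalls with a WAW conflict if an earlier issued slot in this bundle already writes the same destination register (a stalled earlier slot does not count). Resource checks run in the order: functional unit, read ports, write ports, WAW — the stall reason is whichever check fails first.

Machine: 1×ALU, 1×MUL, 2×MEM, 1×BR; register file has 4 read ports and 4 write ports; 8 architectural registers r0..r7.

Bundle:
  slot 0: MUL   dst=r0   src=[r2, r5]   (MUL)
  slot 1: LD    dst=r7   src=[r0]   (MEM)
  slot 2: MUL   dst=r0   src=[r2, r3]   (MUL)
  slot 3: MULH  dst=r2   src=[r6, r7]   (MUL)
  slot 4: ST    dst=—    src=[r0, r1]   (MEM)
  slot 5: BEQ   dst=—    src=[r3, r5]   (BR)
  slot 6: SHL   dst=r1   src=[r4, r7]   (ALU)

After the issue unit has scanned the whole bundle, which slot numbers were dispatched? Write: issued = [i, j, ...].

issued = [0, 1]

  0. MUL→r0 ⇒ go  {1A/0Mu/2Ld/1B | 2r 3w}
  1. MEM→r7 ⇒ go  {1A/0Mu/1Ld/1B | 1r 2w}
  2. MUL→r0 ⇒ no(FU)  {1A/0Mu/1Ld/1B | 1r 2w}
  3. MUL→r2 ⇒ no(FU)  {1A/0Mu/1Ld/1B | 1r 2w}
  4. MEM ⇒ no(RD_PORT)  {1A/0Mu/1Ld/1B | 1r 2w}
  5. BR ⇒ no(RD_PORT)  {1A/0Mu/1Ld/1B | 1r 2w}
  6. ALU→r1 ⇒ no(RD_PORT)  {1A/0Mu/1Ld/1B | 1r 2w}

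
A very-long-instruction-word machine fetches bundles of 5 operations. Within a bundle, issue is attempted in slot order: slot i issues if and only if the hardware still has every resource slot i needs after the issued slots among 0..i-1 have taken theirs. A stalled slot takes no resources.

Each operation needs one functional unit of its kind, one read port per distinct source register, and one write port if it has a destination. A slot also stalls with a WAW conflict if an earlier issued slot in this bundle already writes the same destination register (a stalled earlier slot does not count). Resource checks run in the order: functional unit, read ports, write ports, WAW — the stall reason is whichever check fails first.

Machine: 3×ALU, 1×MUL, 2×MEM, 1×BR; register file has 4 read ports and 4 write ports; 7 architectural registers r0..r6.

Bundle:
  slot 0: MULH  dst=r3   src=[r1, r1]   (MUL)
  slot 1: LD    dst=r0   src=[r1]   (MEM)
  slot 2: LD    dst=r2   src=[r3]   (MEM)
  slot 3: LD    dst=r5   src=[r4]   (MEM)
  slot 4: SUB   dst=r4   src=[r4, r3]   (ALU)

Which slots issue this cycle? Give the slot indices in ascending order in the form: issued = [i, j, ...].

(0) want 1×MUL +1rd +1wr — yes → AL3|MU0|ME2|BR1|rd3|wr3
(1) want 1×MEM +1rd +1wr — yes → AL3|MU0|ME1|BR1|rd2|wr2
(2) want 1×MEM +1rd +1wr — yes → AL3|MU0|ME0|BR1|rd1|wr1
(3) want 1×MEM +1rd +1wr — FU → AL3|MU0|ME0|BR1|rd1|wr1
(4) want 1×ALU +2rd +1wr — RD_PORT → AL3|MU0|ME0|BR1|rd1|wr1

issued = [0, 1, 2]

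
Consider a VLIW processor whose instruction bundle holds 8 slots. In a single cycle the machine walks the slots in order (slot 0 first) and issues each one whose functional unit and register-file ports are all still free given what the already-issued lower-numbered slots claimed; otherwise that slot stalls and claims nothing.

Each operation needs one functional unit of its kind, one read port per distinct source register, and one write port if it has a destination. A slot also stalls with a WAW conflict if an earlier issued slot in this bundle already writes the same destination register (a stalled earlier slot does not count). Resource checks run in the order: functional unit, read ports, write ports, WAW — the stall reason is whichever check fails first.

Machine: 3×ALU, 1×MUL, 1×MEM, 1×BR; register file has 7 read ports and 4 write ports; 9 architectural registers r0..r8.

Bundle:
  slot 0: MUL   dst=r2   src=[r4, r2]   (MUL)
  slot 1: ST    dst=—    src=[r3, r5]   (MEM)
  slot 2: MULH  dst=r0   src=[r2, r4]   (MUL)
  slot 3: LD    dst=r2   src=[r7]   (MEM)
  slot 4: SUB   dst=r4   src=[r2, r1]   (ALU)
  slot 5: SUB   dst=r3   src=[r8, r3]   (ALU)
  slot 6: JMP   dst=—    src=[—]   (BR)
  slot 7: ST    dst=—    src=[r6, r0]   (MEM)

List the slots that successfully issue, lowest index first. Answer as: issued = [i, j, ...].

[0] MUL needs rd=2 wr=1: ok; after: ALU=3 MUL=0 MEM=1 BR=1, R=5, W=3
[1] MEM needs rd=2 wr=0: ok; after: ALU=3 MUL=0 MEM=0 BR=1, R=3, W=3
[2] MUL needs rd=2 wr=1: FU; after: ALU=3 MUL=0 MEM=0 BR=1, R=3, W=3
[3] MEM needs rd=1 wr=1: FU; after: ALU=3 MUL=0 MEM=0 BR=1, R=3, W=3
[4] ALU needs rd=2 wr=1: ok; after: ALU=2 MUL=0 MEM=0 BR=1, R=1, W=2
[5] ALU needs rd=2 wr=1: RD_PORT; after: ALU=2 MUL=0 MEM=0 BR=1, R=1, W=2
[6] BR needs rd=0 wr=0: ok; after: ALU=2 MUL=0 MEM=0 BR=0, R=1, W=2
[7] MEM needs rd=2 wr=0: FU; after: ALU=2 MUL=0 MEM=0 BR=0, R=1, W=2

issued = [0, 1, 4, 6]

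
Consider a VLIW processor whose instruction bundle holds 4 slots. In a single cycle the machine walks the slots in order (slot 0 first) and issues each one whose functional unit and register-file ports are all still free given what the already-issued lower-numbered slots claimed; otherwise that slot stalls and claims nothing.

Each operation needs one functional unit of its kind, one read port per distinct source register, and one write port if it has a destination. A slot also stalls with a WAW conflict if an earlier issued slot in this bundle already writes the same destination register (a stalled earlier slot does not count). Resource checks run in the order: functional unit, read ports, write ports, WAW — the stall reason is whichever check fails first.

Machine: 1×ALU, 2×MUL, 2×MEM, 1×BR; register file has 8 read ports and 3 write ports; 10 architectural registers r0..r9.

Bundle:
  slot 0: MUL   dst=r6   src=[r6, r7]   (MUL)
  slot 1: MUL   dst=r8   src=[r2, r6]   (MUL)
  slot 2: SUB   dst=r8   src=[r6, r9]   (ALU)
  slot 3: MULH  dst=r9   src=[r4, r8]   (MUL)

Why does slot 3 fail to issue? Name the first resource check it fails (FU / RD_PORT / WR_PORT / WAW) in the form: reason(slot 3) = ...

slot 0 (MUL): ISSUE — free A1,Mu1,Ld2,B1 rp6 wp2
slot 1 (MUL): ISSUE — free A1,Mu0,Ld2,B1 rp4 wp1
slot 2 (ALU): stall WAW — free A1,Mu0,Ld2,B1 rp4 wp1
slot 3 (MUL): stall FU — free A1,Mu0,Ld2,B1 rp4 wp1

reason(slot 3) = FU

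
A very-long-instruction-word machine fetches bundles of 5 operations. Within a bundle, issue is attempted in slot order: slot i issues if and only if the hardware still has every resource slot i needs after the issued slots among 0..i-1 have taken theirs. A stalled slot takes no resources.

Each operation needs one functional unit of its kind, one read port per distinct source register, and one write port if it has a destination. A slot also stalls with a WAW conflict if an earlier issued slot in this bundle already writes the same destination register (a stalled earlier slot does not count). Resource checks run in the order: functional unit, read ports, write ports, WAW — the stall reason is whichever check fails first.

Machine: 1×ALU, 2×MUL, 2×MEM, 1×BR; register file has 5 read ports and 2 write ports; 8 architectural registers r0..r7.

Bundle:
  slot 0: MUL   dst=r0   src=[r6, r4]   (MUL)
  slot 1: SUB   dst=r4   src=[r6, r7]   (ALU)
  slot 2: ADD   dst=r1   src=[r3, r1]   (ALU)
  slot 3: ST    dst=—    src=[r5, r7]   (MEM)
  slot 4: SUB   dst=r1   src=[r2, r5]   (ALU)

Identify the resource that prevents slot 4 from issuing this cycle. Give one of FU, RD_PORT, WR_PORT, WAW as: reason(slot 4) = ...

(0) want 1×MUL +2rd +1wr — yes → AL1|MU1|ME2|BR1|rd3|wr1
(1) want 1×ALU +2rd +1wr — yes → AL0|MU1|ME2|BR1|rd1|wr0
(2) want 1×ALU +2rd +1wr — FU → AL0|MU1|ME2|BR1|rd1|wr0
(3) want 1×MEM +2rd +0wr — RD_PORT → AL0|MU1|ME2|BR1|rd1|wr0
(4) want 1×ALU +2rd +1wr — FU → AL0|MU1|ME2|BR1|rd1|wr0

reason(slot 4) = FU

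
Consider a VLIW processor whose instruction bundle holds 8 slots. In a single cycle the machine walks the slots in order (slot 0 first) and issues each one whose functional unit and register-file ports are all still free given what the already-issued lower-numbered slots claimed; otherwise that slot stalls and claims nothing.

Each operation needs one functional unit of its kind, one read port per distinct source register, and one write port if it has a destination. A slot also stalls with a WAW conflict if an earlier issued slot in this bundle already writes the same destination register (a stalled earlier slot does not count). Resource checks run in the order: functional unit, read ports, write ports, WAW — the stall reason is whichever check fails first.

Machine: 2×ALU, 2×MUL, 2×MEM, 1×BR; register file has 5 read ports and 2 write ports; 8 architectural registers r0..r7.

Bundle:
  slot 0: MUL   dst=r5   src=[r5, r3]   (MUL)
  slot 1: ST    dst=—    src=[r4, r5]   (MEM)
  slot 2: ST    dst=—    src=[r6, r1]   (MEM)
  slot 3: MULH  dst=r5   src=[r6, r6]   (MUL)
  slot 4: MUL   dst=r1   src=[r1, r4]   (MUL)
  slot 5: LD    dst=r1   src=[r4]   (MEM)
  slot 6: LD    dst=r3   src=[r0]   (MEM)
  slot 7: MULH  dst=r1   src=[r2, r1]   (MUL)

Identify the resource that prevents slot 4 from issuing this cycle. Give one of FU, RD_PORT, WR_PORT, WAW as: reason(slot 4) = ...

reason(slot 4) = RD_PORT

(0) want 1×MUL +2rd +1wr — yes → AL2|MU1|ME2|BR1|rd3|wr1
(1) want 1×MEM +2rd +0wr — yes → AL2|MU1|ME1|BR1|rd1|wr1
(2) want 1×MEM +2rd +0wr — RD_PORT → AL2|MU1|ME1|BR1|rd1|wr1
(3) want 1×MUL +1rd +1wr — WAW → AL2|MU1|ME1|BR1|rd1|wr1
(4) want 1×MUL +2rd +1wr — RD_PORT → AL2|MU1|ME1|BR1|rd1|wr1
(5) want 1×MEM +1rd +1wr — yes → AL2|MU1|ME0|BR1|rd0|wr0
(6) want 1×MEM +1rd +1wr — FU → AL2|MU1|ME0|BR1|rd0|wr0
(7) want 1×MUL +2rd +1wr — RD_PORT → AL2|MU1|ME0|BR1|rd0|wr0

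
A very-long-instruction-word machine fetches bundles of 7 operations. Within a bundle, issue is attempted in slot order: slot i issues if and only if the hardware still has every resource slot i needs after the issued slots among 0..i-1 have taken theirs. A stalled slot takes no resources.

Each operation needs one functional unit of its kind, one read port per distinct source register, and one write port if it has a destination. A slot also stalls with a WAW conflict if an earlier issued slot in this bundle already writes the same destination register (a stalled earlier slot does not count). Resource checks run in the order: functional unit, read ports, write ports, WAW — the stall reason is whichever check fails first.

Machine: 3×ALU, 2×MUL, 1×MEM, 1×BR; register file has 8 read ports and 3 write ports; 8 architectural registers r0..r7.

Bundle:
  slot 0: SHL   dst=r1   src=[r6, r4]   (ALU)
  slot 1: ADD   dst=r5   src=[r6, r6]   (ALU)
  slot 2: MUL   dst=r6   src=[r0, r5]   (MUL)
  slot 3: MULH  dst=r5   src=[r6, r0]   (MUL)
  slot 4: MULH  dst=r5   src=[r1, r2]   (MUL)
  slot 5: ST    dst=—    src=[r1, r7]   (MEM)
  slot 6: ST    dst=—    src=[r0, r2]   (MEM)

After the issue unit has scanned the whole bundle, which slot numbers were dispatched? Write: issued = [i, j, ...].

[0] ALU needs rd=2 wr=1: ok; after: ALU=2 MUL=2 MEM=1 BR=1, R=6, W=2
[1] ALU needs rd=1 wr=1: ok; after: ALU=1 MUL=2 MEM=1 BR=1, R=5, W=1
[2] MUL needs rd=2 wr=1: ok; after: ALU=1 MUL=1 MEM=1 BR=1, R=3, W=0
[3] MUL needs rd=2 wr=1: WR_PORT; after: ALU=1 MUL=1 MEM=1 BR=1, R=3, W=0
[4] MUL needs rd=2 wr=1: WR_PORT; after: ALU=1 MUL=1 MEM=1 BR=1, R=3, W=0
[5] MEM needs rd=2 wr=0: ok; after: ALU=1 MUL=1 MEM=0 BR=1, R=1, W=0
[6] MEM needs rd=2 wr=0: FU; after: ALU=1 MUL=1 MEM=0 BR=1, R=1, W=0

issued = [0, 1, 2, 5]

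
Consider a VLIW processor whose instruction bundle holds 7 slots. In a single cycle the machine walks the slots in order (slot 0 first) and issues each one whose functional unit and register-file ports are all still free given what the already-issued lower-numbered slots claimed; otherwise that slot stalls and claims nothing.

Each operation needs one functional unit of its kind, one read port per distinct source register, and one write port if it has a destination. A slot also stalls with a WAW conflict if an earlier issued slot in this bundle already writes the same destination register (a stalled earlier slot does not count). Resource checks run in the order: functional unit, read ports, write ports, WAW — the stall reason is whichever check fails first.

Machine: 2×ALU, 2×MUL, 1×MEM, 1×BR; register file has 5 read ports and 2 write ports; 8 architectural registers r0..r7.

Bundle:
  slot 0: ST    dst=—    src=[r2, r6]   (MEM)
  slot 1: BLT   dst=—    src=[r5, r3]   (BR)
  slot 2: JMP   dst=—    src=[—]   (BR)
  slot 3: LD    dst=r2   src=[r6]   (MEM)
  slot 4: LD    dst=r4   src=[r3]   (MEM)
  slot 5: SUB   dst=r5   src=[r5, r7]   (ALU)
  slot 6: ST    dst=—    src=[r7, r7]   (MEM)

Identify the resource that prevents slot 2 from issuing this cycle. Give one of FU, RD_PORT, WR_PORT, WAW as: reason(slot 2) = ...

slot 0 (MEM): ISSUE — free A2,Mu2,Ld0,B1 rp3 wp2
slot 1 (BR): ISSUE — free A2,Mu2,Ld0,B0 rp1 wp2
slot 2 (BR): stall FU — free A2,Mu2,Ld0,B0 rp1 wp2
slot 3 (MEM): stall FU — free A2,Mu2,Ld0,B0 rp1 wp2
slot 4 (MEM): stall FU — free A2,Mu2,Ld0,B0 rp1 wp2
slot 5 (ALU): stall RD_PORT — free A2,Mu2,Ld0,B0 rp1 wp2
slot 6 (MEM): stall FU — free A2,Mu2,Ld0,B0 rp1 wp2

reason(slot 2) = FU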